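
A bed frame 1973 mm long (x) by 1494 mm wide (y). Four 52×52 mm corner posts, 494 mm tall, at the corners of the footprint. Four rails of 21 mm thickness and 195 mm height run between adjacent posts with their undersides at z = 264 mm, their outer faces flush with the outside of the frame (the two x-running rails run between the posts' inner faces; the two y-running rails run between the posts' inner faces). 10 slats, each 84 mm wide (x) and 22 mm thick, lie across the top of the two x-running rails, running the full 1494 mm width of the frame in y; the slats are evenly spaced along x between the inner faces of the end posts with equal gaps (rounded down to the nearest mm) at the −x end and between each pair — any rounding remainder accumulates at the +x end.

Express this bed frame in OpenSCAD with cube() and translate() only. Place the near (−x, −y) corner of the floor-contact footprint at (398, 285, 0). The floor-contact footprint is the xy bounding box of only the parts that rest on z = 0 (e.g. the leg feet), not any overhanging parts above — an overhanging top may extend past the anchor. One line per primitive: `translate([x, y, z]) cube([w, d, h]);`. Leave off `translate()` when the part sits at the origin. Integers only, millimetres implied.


translate([398, 285, 0]) cube([52, 52, 494]);
translate([398, 1727, 0]) cube([52, 52, 494]);
translate([2319, 285, 0]) cube([52, 52, 494]);
translate([2319, 1727, 0]) cube([52, 52, 494]);
translate([450, 285, 264]) cube([1869, 21, 195]);
translate([450, 1758, 264]) cube([1869, 21, 195]);
translate([398, 337, 264]) cube([21, 1390, 195]);
translate([2350, 337, 264]) cube([21, 1390, 195]);
translate([543, 285, 459]) cube([84, 1494, 22]);
translate([720, 285, 459]) cube([84, 1494, 22]);
translate([897, 285, 459]) cube([84, 1494, 22]);
translate([1074, 285, 459]) cube([84, 1494, 22]);
translate([1251, 285, 459]) cube([84, 1494, 22]);
translate([1428, 285, 459]) cube([84, 1494, 22]);
translate([1605, 285, 459]) cube([84, 1494, 22]);
translate([1782, 285, 459]) cube([84, 1494, 22]);
translate([1959, 285, 459]) cube([84, 1494, 22]);
translate([2136, 285, 459]) cube([84, 1494, 22]);


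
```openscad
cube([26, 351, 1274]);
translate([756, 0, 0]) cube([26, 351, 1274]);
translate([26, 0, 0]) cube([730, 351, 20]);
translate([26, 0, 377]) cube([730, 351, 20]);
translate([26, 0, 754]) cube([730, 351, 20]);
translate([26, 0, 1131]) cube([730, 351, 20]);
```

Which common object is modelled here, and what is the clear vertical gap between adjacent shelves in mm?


A bookshelf. The clear shelf gap is 357 mm.

Two tall side panels with 4 horizontal boards between them — a bookshelf. The first two shelf undersides are at z = 0 and z = 377; with shelf thickness 20, the clear gap is 377 − 0 − 20 = 357 mm.


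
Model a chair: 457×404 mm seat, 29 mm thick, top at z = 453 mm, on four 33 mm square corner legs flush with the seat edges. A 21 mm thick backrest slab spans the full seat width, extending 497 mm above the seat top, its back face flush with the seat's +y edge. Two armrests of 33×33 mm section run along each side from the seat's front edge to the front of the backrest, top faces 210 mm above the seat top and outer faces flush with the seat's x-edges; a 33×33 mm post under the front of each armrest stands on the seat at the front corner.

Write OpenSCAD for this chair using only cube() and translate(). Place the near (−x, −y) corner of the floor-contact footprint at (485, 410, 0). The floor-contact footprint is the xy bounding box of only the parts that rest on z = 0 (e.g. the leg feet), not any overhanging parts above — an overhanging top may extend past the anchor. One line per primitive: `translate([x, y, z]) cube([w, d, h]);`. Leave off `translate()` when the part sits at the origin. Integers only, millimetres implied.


// leg_h = 453 - 29 = 424
// arm post h = 210 - 33 = 177
translate([485, 410, 424]) cube([457, 404, 29]);
translate([485, 410, 0]) cube([33, 33, 424]);
translate([909, 410, 0]) cube([33, 33, 424]);
translate([485, 781, 0]) cube([33, 33, 424]);
translate([909, 781, 0]) cube([33, 33, 424]);
translate([485, 793, 453]) cube([457, 21, 497]);
translate([485, 410, 630]) cube([33, 383, 33]);
translate([909, 410, 630]) cube([33, 383, 33]);
translate([485, 410, 453]) cube([33, 33, 177]);
translate([909, 410, 453]) cube([33, 33, 177]);


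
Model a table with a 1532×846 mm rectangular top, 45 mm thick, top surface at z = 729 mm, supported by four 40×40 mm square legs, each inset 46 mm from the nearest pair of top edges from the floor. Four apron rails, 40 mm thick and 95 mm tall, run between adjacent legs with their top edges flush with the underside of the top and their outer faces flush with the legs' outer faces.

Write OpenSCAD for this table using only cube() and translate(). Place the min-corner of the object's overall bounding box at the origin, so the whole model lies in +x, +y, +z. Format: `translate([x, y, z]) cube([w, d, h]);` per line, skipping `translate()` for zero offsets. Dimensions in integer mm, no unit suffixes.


// leg_h = 729 - 45 = 684
// apron z = 684 - 95 = 589
translate([0, 0, 684]) cube([1532, 846, 45]);
translate([46, 46, 0]) cube([40, 40, 684]);
translate([1446, 46, 0]) cube([40, 40, 684]);
translate([46, 760, 0]) cube([40, 40, 684]);
translate([1446, 760, 0]) cube([40, 40, 684]);
translate([86, 46, 589]) cube([1360, 40, 95]);
translate([86, 760, 589]) cube([1360, 40, 95]);
translate([46, 86, 589]) cube([40, 674, 95]);
translate([1446, 86, 589]) cube([40, 674, 95]);


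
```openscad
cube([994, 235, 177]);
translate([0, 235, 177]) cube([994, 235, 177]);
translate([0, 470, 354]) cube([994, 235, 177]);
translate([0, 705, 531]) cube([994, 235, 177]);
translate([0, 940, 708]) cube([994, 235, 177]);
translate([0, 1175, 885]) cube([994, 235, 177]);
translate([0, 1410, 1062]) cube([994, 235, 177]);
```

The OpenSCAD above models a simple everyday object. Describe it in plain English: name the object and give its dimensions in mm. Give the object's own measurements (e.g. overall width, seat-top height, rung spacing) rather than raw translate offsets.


A straight staircase of 7 solid steps. Each step is 994 mm wide (x), 235 mm deep (y, the going) and 177 mm tall (the rise). The first step rests on the floor; each subsequent step sits one going further in +y and one rise higher in +z, directly behind and above the previous step with no overlap.


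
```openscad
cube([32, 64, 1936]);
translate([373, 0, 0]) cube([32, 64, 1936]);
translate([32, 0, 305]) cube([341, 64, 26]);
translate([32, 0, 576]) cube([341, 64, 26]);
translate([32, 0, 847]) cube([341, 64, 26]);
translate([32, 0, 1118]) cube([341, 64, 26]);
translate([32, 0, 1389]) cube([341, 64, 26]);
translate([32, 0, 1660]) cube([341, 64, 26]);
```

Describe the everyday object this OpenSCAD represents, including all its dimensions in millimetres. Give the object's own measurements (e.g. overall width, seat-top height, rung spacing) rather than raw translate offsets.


A straight ladder. Two 32×64 mm vertical rails, 1936 mm tall, stand 405 mm apart (outside-to-outside) with their front faces coplanar on the −y side. 6 rungs, each 64 mm deep and 26 mm tall, span between the inner faces of the rails, front faces flush with the rails. The lowest rung's underside is at z = 305 mm and rungs are spaced 271 mm apart (underside to underside).


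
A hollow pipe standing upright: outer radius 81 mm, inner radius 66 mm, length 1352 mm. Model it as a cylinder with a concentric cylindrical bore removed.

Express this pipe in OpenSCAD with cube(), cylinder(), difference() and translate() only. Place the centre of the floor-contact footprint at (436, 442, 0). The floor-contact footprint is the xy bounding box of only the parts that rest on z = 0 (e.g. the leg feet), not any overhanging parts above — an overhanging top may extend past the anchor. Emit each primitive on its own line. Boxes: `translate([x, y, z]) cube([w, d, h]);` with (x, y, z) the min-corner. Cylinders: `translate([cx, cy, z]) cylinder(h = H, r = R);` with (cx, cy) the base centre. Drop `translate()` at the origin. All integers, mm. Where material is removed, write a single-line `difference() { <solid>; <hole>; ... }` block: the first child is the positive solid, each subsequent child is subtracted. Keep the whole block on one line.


difference() { translate([436, 442, 0]) cylinder(h = 1352, r = 81); translate([436, 442, 0]) cylinder(h = 1352, r = 66); }


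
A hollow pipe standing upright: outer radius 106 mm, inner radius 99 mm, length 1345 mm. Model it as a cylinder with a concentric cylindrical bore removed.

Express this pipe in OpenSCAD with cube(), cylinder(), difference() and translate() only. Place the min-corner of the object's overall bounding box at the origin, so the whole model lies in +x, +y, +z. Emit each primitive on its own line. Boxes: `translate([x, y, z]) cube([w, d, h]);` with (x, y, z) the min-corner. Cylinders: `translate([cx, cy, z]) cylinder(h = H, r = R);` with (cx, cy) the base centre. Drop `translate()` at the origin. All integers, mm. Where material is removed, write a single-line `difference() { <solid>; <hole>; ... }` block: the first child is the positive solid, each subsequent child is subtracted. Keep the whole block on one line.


difference() { translate([106, 106, 0]) cylinder(h = 1345, r = 106); translate([106, 106, 0]) cylinder(h = 1345, r = 99); }


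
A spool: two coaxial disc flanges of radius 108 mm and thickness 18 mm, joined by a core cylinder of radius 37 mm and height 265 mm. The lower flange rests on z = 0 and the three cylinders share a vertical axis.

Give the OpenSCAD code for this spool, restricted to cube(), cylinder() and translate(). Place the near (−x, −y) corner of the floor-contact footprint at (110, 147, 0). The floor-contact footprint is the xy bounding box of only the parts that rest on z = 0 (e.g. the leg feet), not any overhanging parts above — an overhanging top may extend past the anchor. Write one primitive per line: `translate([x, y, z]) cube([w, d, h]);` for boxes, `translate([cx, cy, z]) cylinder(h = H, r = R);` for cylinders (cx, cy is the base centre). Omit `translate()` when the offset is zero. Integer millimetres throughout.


translate([218, 255, 0]) cylinder(h = 18, r = 108);
translate([218, 255, 18]) cylinder(h = 265, r = 37);
translate([218, 255, 283]) cylinder(h = 18, r = 108);


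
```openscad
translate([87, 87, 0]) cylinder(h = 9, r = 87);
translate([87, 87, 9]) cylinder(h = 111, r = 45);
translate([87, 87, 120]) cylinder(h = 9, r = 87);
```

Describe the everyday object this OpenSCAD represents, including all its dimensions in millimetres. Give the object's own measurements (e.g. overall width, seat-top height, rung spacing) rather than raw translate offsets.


A spool: two coaxial disc flanges of radius 87 mm and thickness 9 mm, joined by a core cylinder of radius 45 mm and height 111 mm. The lower flange rests on z = 0 and the three cylinders share a vertical axis.


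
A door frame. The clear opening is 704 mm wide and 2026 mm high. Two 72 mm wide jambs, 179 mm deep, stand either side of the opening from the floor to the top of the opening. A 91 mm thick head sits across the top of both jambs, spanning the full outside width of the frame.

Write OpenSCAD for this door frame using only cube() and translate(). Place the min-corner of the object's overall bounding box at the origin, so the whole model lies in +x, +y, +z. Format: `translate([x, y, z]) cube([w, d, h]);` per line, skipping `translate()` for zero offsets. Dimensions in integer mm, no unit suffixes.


cube([72, 179, 2026]);
translate([776, 0, 0]) cube([72, 179, 2026]);
translate([0, 0, 2026]) cube([848, 179, 91]);


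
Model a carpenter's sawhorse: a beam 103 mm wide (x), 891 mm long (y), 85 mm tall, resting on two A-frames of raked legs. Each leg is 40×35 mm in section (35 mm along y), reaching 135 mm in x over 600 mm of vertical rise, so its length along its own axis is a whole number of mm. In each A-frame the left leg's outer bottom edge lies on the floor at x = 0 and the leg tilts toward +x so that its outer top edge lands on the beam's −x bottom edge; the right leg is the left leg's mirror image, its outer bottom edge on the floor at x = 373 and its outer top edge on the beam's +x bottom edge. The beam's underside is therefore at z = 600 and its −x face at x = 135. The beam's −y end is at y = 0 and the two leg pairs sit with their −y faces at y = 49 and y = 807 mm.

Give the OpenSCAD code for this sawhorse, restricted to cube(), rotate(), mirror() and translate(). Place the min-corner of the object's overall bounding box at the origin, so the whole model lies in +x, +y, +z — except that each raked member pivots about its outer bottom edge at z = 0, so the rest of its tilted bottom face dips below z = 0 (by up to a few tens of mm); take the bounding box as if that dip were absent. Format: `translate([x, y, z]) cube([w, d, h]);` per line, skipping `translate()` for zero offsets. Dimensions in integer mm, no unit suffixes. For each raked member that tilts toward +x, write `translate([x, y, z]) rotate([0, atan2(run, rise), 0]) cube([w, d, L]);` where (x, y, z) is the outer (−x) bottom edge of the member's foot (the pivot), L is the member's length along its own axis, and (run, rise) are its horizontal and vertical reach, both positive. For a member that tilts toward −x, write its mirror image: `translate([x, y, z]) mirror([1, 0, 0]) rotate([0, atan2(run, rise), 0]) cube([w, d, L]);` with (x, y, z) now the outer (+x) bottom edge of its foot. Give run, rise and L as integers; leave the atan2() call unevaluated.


translate([135, 0, 600]) cube([103, 891, 85]);
translate([0, 49, 0]) rotate([0, atan2(135, 600), 0]) cube([40, 35, 615]);
translate([373, 49, 0]) mirror([1, 0, 0]) rotate([0, atan2(135, 600), 0]) cube([40, 35, 615]);
translate([0, 807, 0]) rotate([0, atan2(135, 600), 0]) cube([40, 35, 615]);
translate([373, 807, 0]) mirror([1, 0, 0]) rotate([0, atan2(135, 600), 0]) cube([40, 35, 615]);


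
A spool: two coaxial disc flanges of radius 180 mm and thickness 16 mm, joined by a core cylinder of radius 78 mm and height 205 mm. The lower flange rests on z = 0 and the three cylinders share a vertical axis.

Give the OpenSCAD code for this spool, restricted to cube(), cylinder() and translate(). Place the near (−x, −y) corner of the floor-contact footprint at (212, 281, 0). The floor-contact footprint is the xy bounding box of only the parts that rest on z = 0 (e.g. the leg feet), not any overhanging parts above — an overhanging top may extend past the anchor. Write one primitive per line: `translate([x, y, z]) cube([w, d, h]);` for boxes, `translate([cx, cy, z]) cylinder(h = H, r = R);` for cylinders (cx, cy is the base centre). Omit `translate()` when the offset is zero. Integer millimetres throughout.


translate([392, 461, 0]) cylinder(h = 16, r = 180);
translate([392, 461, 16]) cylinder(h = 205, r = 78);
translate([392, 461, 221]) cylinder(h = 16, r = 180);


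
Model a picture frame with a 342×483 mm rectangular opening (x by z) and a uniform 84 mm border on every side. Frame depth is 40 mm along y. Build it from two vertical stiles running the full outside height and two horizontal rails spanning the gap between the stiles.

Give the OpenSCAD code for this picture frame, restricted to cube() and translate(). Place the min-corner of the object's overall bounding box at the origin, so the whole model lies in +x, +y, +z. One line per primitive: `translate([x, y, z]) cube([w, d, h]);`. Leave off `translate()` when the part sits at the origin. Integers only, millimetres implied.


cube([84, 40, 651]);
translate([426, 0, 0]) cube([84, 40, 651]);
translate([84, 0, 0]) cube([342, 40, 84]);
translate([84, 0, 567]) cube([342, 40, 84]);


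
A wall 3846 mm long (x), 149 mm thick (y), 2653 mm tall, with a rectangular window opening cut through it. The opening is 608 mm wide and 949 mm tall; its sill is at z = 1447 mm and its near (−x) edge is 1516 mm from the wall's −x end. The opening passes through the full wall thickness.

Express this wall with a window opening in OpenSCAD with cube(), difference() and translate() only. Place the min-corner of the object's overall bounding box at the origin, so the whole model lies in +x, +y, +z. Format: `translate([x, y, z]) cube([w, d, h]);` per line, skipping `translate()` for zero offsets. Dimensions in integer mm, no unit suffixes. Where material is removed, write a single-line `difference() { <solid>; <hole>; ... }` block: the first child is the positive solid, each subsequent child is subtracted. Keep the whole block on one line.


difference() { cube([3846, 149, 2653]); translate([1516, 0, 1447]) cube([608, 149, 949]); }


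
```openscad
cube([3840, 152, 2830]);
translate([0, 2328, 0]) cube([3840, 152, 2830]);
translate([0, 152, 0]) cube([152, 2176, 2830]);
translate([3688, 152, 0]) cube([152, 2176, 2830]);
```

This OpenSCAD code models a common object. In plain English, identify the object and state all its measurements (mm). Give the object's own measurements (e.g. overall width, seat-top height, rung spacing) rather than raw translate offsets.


The wall frame of a small rectangular building: four walls, each 2830 mm tall and 152 mm thick, enclosing a footprint 3840 mm (x) by 2480 mm (y) outside-to-outside, with no floor or roof. The front and back walls (the −y and +y sides) span the full width; the two side walls fit between them.


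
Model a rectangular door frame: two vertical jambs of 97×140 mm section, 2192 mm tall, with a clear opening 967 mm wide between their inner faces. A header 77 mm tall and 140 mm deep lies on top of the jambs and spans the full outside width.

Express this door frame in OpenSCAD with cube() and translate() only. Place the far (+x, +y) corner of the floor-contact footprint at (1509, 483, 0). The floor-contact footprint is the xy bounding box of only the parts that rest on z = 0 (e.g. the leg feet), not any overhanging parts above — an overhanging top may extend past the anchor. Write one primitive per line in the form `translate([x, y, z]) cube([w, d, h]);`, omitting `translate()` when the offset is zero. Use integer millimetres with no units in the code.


translate([348, 343, 0]) cube([97, 140, 2192]);
translate([1412, 343, 0]) cube([97, 140, 2192]);
translate([348, 343, 2192]) cube([1161, 140, 77]);


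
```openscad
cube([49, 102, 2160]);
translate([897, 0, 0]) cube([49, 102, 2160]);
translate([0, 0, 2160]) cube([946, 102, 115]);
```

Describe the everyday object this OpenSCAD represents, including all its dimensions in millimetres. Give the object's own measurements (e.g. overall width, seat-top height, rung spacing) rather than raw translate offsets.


A door frame. The clear opening is 848 mm wide and 2160 mm high. Two 49 mm wide jambs, 102 mm deep, stand either side of the opening from the floor to the top of the opening. A 115 mm thick head sits across the top of both jambs, spanning the full outside width of the frame.


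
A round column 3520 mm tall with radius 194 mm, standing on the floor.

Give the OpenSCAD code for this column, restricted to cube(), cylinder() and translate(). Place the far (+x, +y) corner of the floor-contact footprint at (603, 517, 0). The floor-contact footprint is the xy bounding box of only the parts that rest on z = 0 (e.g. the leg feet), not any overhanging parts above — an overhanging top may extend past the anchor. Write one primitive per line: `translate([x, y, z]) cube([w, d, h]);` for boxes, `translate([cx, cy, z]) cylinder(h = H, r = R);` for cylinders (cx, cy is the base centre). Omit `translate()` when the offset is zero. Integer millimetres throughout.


translate([409, 323, 0]) cylinder(h = 3520, r = 194);


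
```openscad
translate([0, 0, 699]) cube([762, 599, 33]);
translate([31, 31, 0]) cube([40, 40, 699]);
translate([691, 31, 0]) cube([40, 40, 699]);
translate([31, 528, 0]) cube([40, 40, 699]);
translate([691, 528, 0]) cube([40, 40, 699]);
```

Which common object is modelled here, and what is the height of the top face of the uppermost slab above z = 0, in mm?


A table. The table height is 732 mm.

A 762×599×33 slab sits at z = 699 on four 40 mm square posts — a table. The top surface is at 699 + 33 = 732 mm.


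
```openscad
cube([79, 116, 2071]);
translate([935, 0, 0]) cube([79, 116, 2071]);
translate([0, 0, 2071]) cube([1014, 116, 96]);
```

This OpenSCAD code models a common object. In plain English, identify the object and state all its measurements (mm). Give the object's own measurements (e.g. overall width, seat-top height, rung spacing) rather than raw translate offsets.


A door frame. The clear opening is 856 mm wide and 2071 mm high. Two 79 mm wide jambs, 116 mm deep, stand either side of the opening from the floor to the top of the opening. A 96 mm thick head sits across the top of both jambs, spanning the full outside width of the frame.


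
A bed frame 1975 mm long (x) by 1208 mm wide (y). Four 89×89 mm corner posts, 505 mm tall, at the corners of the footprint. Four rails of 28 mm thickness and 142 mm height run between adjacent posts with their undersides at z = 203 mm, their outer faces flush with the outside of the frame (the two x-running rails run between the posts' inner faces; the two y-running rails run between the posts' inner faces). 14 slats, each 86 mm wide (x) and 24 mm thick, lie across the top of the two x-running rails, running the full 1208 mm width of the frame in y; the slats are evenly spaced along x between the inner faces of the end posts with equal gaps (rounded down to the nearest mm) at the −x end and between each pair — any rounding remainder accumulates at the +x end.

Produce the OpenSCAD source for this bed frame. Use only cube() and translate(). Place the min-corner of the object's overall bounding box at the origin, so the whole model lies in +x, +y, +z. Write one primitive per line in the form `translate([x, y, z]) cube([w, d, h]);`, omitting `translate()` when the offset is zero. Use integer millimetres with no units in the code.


cube([89, 89, 505]);
translate([0, 1119, 0]) cube([89, 89, 505]);
translate([1886, 0, 0]) cube([89, 89, 505]);
translate([1886, 1119, 0]) cube([89, 89, 505]);
translate([89, 0, 203]) cube([1797, 28, 142]);
translate([89, 1180, 203]) cube([1797, 28, 142]);
translate([0, 89, 203]) cube([28, 1030, 142]);
translate([1947, 89, 203]) cube([28, 1030, 142]);
translate([128, 0, 345]) cube([86, 1208, 24]);
translate([253, 0, 345]) cube([86, 1208, 24]);
translate([378, 0, 345]) cube([86, 1208, 24]);
translate([503, 0, 345]) cube([86, 1208, 24]);
translate([628, 0, 345]) cube([86, 1208, 24]);
translate([753, 0, 345]) cube([86, 1208, 24]);
translate([878, 0, 345]) cube([86, 1208, 24]);
translate([1003, 0, 345]) cube([86, 1208, 24]);
translate([1128, 0, 345]) cube([86, 1208, 24]);
translate([1253, 0, 345]) cube([86, 1208, 24]);
translate([1378, 0, 345]) cube([86, 1208, 24]);
translate([1503, 0, 345]) cube([86, 1208, 24]);
translate([1628, 0, 345]) cube([86, 1208, 24]);
translate([1753, 0, 345]) cube([86, 1208, 24]);


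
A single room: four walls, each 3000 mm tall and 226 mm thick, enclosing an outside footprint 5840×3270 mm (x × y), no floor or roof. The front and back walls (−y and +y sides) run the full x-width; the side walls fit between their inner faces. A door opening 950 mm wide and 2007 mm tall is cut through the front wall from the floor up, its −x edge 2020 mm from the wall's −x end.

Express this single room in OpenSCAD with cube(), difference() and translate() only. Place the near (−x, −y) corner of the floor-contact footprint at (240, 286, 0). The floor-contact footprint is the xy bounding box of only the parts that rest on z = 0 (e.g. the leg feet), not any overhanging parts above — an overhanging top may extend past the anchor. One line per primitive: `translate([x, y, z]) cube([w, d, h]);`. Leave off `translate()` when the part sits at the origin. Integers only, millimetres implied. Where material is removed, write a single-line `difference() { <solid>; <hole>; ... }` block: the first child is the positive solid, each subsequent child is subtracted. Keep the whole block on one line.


difference() { translate([240, 286, 0]) cube([5840, 226, 3000]); translate([2260, 286, 0]) cube([950, 226, 2007]); }
translate([240, 3330, 0]) cube([5840, 226, 3000]);
translate([240, 512, 0]) cube([226, 2818, 3000]);
translate([5854, 512, 0]) cube([226, 2818, 3000]);


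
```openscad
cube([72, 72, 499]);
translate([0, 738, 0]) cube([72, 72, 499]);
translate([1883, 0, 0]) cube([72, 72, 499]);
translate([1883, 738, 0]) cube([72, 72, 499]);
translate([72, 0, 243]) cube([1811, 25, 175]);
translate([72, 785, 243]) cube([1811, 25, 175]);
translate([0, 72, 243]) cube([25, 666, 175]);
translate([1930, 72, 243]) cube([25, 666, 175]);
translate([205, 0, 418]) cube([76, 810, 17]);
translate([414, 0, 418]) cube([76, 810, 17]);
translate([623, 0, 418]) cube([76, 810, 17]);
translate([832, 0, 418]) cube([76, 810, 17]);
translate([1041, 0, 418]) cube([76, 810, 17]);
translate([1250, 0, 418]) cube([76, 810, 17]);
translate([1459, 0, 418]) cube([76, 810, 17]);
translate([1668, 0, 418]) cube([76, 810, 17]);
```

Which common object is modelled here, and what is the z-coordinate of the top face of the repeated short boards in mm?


A bed frame. The slat-top height is 435 mm.

Four posts, four rails, and a row of slats — a bed frame. Slats sit on the rails at z = 243 + 175 = 418; with slat thickness 17, the top is 435 mm.


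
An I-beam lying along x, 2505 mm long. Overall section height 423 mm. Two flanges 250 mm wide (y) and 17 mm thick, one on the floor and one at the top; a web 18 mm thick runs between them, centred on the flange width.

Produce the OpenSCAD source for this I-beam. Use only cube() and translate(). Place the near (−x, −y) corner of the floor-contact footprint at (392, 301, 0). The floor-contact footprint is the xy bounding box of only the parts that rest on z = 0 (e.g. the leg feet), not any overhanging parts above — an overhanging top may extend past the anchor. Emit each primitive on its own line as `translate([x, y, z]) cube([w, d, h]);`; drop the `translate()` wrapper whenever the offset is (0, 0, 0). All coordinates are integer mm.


translate([392, 301, 0]) cube([2505, 250, 17]);
translate([392, 417, 17]) cube([2505, 18, 389]);
translate([392, 301, 406]) cube([2505, 250, 17]);


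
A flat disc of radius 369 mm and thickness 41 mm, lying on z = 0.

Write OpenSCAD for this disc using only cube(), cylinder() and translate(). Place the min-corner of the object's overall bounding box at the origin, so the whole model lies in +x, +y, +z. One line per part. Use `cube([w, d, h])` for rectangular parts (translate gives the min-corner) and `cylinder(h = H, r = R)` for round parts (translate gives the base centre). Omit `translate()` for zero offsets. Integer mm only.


translate([369, 369, 0]) cylinder(h = 41, r = 369);


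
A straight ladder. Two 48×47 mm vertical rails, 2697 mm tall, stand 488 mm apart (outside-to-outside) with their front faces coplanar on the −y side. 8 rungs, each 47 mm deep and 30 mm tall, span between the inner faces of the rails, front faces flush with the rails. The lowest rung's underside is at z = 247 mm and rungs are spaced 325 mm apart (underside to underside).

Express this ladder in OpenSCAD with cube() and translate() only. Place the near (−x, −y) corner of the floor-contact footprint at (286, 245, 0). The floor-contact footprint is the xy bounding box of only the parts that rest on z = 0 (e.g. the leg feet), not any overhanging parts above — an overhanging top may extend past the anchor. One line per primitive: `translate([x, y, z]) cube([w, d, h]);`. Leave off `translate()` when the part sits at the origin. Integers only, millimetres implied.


translate([286, 245, 0]) cube([48, 47, 2697]);
translate([726, 245, 0]) cube([48, 47, 2697]);
translate([334, 245, 247]) cube([392, 47, 30]);
translate([334, 245, 572]) cube([392, 47, 30]);
translate([334, 245, 897]) cube([392, 47, 30]);
translate([334, 245, 1222]) cube([392, 47, 30]);
translate([334, 245, 1547]) cube([392, 47, 30]);
translate([334, 245, 1872]) cube([392, 47, 30]);
translate([334, 245, 2197]) cube([392, 47, 30]);
translate([334, 245, 2522]) cube([392, 47, 30]);


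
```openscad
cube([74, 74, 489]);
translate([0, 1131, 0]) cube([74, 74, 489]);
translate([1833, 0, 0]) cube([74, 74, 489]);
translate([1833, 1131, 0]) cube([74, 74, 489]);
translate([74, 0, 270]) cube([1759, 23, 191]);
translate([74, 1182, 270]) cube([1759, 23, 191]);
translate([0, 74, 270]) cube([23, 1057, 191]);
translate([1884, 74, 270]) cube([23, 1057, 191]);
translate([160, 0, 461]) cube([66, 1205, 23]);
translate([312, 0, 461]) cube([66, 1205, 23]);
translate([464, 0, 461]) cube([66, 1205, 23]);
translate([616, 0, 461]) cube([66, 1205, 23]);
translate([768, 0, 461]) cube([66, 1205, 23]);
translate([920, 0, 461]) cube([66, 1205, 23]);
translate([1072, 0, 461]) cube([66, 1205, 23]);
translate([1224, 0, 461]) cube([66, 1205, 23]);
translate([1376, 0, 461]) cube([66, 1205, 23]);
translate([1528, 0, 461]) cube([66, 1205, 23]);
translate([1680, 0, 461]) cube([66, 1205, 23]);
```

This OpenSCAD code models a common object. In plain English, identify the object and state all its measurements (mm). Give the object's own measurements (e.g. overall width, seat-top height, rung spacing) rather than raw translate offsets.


A bed frame 1907 mm long (x) by 1205 mm wide (y). Four 74×74 mm corner posts, 489 mm tall, at the corners of the footprint. Four rails of 23 mm thickness and 191 mm height run between adjacent posts with their undersides at z = 270 mm, their outer faces flush with the outside of the frame (the two x-running rails run between the posts' inner faces; the two y-running rails run between the posts' inner faces). 11 slats, each 66 mm wide (x) and 23 mm thick, lie across the top of the two x-running rails, running the full 1205 mm width of the frame in y; along x they sit between the end posts with a 86 mm gap after the −x posts and between neighbouring slats, leaving 87 mm before the +x posts.


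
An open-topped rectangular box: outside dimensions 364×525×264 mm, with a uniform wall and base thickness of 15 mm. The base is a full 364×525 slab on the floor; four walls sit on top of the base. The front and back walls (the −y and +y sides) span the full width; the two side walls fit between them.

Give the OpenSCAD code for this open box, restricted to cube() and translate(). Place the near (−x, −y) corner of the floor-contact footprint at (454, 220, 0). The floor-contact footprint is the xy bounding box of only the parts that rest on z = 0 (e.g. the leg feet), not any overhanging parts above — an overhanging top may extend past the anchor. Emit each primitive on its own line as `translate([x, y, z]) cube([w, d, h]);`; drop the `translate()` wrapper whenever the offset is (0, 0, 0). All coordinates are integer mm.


translate([454, 220, 0]) cube([364, 525, 15]);
translate([454, 220, 15]) cube([364, 15, 249]);
translate([454, 730, 15]) cube([364, 15, 249]);
translate([454, 235, 15]) cube([15, 495, 249]);
translate([803, 235, 15]) cube([15, 495, 249]);


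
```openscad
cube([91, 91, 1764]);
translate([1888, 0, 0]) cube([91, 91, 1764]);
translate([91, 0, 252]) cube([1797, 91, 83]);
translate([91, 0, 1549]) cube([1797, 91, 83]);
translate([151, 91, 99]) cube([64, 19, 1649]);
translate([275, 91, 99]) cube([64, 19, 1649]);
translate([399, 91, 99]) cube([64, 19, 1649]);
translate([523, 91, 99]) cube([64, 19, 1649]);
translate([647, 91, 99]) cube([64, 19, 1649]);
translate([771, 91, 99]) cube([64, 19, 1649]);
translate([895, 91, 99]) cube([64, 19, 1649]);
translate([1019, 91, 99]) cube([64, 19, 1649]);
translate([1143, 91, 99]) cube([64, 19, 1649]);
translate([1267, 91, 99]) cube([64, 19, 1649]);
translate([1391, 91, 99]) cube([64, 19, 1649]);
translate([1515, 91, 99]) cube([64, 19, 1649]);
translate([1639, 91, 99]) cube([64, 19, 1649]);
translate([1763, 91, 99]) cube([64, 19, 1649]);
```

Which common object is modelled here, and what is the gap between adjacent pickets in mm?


A fence section. The picket gap is 60 mm.

Two posts, two rails, 14 pickets — a fence section. Span 1797 mm holds 14 pickets of 64 mm with 15 equal gaps: ⌊(1797 − 14·64) / 15⌋ = 60 mm.


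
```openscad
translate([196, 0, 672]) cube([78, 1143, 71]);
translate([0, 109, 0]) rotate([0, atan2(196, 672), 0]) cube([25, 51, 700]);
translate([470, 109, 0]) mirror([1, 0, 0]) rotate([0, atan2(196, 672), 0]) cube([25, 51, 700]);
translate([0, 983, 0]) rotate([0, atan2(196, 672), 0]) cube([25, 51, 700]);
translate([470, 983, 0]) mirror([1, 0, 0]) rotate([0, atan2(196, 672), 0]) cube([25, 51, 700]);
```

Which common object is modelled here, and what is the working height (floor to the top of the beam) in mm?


A sawhorse. The overall height is 743 mm.

A beam across two mirrored pairs of raked legs — a sawhorse. The beam's underside is at z = 672 (matching the legs' vertical rise in atan2(196, 672)) and the beam is 71 mm tall, so its top is at 672 + 71 = 743 mm. The raked legs top out at the beam's underside, so that is the highest point.


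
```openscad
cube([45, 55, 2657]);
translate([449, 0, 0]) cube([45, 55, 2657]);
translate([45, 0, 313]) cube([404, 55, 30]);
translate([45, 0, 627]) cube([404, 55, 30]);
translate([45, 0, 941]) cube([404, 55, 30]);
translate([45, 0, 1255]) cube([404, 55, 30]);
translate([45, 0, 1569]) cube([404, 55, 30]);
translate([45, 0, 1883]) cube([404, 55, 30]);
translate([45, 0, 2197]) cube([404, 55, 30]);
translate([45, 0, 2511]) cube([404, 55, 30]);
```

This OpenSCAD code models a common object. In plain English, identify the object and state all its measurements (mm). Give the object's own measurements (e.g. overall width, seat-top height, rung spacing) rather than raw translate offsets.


A straight ladder. Two 45×55 mm vertical rails, 2657 mm tall, stand 494 mm apart (outside-to-outside) with their front faces coplanar on the −y side. 8 rungs, each 55 mm deep and 30 mm tall, span between the inner faces of the rails, front faces flush with the rails. The lowest rung's underside is at z = 313 mm and rungs are spaced 314 mm apart (underside to underside).


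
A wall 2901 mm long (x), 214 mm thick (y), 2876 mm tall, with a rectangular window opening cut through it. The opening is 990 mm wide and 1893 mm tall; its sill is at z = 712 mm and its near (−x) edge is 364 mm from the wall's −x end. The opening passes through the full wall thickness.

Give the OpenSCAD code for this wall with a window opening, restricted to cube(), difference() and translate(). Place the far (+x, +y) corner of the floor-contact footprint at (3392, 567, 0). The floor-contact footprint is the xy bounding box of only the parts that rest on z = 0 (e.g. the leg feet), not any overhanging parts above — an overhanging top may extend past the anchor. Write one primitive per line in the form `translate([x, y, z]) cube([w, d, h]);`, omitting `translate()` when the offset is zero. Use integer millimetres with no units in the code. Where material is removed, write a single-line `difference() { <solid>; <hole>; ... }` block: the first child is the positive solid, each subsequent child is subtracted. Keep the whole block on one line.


difference() { translate([491, 353, 0]) cube([2901, 214, 2876]); translate([855, 353, 712]) cube([990, 214, 1893]); }


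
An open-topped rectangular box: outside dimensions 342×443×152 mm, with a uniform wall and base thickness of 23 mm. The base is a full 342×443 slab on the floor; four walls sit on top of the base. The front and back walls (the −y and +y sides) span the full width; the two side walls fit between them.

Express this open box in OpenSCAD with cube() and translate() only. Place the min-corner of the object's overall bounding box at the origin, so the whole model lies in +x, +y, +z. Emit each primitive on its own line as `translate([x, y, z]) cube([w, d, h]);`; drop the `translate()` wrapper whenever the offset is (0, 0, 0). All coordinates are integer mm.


cube([342, 443, 23]);
translate([0, 0, 23]) cube([342, 23, 129]);
translate([0, 420, 23]) cube([342, 23, 129]);
translate([0, 23, 23]) cube([23, 397, 129]);
translate([319, 23, 23]) cube([23, 397, 129]);


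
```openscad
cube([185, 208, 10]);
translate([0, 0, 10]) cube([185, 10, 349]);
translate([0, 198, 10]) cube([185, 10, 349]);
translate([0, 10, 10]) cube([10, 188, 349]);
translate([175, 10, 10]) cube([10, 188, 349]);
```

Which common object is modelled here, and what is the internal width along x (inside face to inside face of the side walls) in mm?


An open box. The internal width is 165 mm.

A 185×208 base slab with four walls standing on it — an open box. The base is 185 mm wide and the walls are 10 mm thick, so the internal width is 185 − 2 × 10 = 165 mm.


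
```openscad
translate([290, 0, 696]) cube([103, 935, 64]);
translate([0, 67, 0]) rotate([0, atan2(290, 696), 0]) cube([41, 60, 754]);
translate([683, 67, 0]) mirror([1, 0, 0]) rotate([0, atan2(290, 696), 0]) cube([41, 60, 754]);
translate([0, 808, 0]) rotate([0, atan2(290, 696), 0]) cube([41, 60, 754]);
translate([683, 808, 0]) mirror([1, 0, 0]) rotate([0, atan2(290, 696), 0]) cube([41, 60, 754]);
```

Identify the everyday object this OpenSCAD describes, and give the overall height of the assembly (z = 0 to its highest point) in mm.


A sawhorse. The overall height is 760 mm.

A beam across two mirrored pairs of raked legs — a sawhorse. The beam's underside is at z = 696 (matching the legs' vertical rise in atan2(290, 696)) and the beam is 64 mm tall, so its top is at 696 + 64 = 760 mm. The raked legs top out at the beam's underside, so that is the highest point.


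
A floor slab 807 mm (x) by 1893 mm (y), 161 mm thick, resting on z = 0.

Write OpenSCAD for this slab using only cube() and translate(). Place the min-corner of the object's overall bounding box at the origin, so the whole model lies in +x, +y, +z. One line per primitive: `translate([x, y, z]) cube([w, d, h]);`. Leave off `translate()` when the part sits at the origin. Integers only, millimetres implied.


cube([807, 1893, 161]);


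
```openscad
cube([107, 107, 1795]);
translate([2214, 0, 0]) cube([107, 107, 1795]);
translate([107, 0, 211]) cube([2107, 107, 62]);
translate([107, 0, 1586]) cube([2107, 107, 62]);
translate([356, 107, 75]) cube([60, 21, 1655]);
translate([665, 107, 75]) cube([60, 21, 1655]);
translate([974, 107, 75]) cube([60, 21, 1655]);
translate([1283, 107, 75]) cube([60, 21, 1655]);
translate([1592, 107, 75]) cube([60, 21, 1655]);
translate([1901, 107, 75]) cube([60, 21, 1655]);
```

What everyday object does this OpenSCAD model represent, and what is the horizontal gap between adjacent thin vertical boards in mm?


A fence section. The picket gap is 249 mm.

Two posts, two rails, 6 pickets — a fence section. Span 2107 mm holds 6 pickets of 60 mm with 7 equal gaps: ⌊(2107 − 6·60) / 7⌋ = 249 mm.


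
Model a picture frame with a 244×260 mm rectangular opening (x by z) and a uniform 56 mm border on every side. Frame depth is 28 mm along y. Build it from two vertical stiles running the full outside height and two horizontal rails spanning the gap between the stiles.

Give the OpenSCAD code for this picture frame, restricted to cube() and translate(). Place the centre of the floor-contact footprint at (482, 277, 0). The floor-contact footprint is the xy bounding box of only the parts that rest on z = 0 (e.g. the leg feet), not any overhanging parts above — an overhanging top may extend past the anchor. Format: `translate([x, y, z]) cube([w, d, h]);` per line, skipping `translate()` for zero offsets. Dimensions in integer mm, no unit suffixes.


translate([304, 263, 0]) cube([56, 28, 372]);
translate([604, 263, 0]) cube([56, 28, 372]);
translate([360, 263, 0]) cube([244, 28, 56]);
translate([360, 263, 316]) cube([244, 28, 56]);


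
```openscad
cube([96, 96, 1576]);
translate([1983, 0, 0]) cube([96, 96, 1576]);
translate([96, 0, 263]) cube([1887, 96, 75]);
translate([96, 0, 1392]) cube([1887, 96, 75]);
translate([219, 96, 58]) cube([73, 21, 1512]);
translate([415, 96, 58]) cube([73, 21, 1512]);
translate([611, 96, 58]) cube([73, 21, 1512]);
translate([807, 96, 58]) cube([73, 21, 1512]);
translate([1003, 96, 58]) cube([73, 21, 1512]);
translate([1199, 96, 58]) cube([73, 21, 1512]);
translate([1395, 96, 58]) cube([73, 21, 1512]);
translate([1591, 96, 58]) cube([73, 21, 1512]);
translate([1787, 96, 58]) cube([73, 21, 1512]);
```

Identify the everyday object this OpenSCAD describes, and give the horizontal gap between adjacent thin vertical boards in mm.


A fence section. The picket gap is 123 mm.

Two posts, two rails, 9 pickets — a fence section. Span 1887 mm holds 9 pickets of 73 mm with 10 equal gaps: ⌊(1887 − 9·73) / 10⌋ = 123 mm.
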